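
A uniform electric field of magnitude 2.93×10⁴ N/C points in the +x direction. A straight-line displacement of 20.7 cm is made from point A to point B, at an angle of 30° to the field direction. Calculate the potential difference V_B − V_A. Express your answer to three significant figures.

Only the component of displacement along E changes the potential: ΔV = −E·d·cosθ.
ΔV = −(2.93×10⁴ V/m)(0.207 m)cos30° = -5250 V.

-5250 V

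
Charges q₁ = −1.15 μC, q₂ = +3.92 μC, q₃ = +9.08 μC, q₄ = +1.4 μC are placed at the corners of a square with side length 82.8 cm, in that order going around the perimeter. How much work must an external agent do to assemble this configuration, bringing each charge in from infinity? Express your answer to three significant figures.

0.420 J

The work to assemble the configuration equals its total potential energy, U = Σ kqᵢqⱼ/rᵢⱼ over all pairs.
The four side pairs have separation 0.828 m and the two diagonal pairs 1.17 m.
Summing all 6 pair terms gives U = 0.420 J.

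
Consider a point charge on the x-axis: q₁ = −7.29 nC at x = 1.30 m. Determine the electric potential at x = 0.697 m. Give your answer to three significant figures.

Electric potential is a scalar, so the contributions from each charge add algebraically: V = Σ kqᵢ/rᵢ.
V = k[(-7.29×10⁻⁹)/(0.603)] = -109 V.

-109 V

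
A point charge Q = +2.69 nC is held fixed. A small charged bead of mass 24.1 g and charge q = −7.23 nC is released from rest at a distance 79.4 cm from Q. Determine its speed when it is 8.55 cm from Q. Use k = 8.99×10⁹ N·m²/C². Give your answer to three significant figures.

0.0123 m/s

Only the electrostatic force acts, so mechanical energy is conserved: ½mv² = U₁ − U₂ = kQq(1/r₁ − 1/r₂).
U₁ − U₂ = (8.99×10⁹ N·m²/C²)(2.69×10⁻⁹ C)(-7.23×10⁻⁹ C)(1/0.794 − 1/0.0855) = 1.82×10⁻⁶ J.
v = √(2·1.82×10⁻⁶/0.0241) = 0.0123 m/s.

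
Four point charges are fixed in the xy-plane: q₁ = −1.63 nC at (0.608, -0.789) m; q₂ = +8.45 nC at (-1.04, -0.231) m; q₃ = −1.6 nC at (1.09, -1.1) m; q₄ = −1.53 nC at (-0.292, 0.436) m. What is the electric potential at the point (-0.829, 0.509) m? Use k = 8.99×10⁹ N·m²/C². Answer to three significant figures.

60.0 V

The total potential is the scalar sum of each charge's contribution, V = Σ kqᵢ/rᵢ.
Distances from the field point to each charge: r₁ = 1.94 m, r₂ = 0.769 m, r₃ = 2.50 m, r₄ = 0.542 m.
V = k[(-1.63×10⁻⁹)/(1.94) + (8.45×10⁻⁹)/(0.769) + (-1.60×10⁻⁹)/(2.50) + (-1.53×10⁻⁹)/(0.542)] = 60.0 V.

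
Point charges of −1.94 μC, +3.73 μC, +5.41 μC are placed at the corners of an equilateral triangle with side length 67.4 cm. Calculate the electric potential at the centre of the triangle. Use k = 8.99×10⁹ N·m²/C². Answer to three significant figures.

1.66×10⁵ V

The total potential is the scalar sum of each charge's contribution, V = Σ kqᵢ/rᵢ.
The distance from each vertex to the centroid is a/√3 = 0.389 m.
V = k[(-1.94×10⁻⁶)/(0.389) + (3.73×10⁻⁶)/(0.389) + (5.41×10⁻⁶)/(0.389)] = 1.66×10⁵ V.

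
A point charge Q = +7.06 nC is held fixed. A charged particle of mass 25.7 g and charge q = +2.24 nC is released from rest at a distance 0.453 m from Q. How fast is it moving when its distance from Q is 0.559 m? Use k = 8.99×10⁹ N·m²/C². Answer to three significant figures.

Only the electrostatic force acts, so mechanical energy is conserved: ½mv² = U₁ − U₂ = kQq(1/r₁ − 1/r₂).
U₁ − U₂ = (8.99×10⁹ N·m²/C²)(7.06×10⁻⁹ C)(2.24×10⁻⁹ C)(1/0.453 − 1/0.559) = 5.95×10⁻⁸ J.
v = √(2·5.95×10⁻⁸/0.0257) = 2.15×10⁻³ m/s.

2.15×10⁻³ m/s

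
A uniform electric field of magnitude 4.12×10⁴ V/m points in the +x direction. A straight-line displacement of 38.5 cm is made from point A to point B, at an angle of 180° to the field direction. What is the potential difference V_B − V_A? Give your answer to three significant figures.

Only the component of displacement along E changes the potential: ΔV = −E·d·cosθ.
ΔV = −(4.12×10⁴ V/m)(0.385 m)cos180° = 1.59×10⁴ V.

1.59×10⁴ V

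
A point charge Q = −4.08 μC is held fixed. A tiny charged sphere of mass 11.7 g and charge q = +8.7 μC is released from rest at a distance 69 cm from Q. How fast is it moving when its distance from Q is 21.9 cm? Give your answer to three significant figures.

13.0 m/s

Only the electrostatic force acts, so mechanical energy is conserved: ½mv² = U₁ − U₂ = kQq(1/r₁ − 1/r₂).
U₁ − U₂ = (8.99×10⁹ N·m²/C²)(-4.08×10⁻⁶ C)(8.70×10⁻⁶ C)(1/0.690 − 1/0.219) = 0.995 J.
v = √(2·0.995/0.0117) = 13.0 m/s.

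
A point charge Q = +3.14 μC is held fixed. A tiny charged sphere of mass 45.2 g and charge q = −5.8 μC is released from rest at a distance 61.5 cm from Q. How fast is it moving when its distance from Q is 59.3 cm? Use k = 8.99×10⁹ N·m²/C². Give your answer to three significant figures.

0.661 m/s

Only the electrostatic force acts, so mechanical energy is conserved: ½mv² = U₁ − U₂ = kQq(1/r₁ − 1/r₂).
U₁ − U₂ = (8.99×10⁹ N·m²/C²)(3.14×10⁻⁶ C)(-5.80×10⁻⁶ C)(1/0.615 − 1/0.593) = 9.88×10⁻³ J.
v = √(2·9.88×10⁻³/0.0452) = 0.661 m/s.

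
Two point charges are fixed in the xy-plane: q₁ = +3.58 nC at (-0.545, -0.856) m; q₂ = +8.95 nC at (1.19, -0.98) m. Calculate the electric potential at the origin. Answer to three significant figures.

The total potential is the scalar sum of each charge's contribution, V = Σ kqᵢ/rᵢ.
Distances from the field point to each charge: r₁ = 1.01 m, r₂ = 1.54 m.
V = k[(3.58×10⁻⁹)/(1.01) + (8.95×10⁻⁹)/(1.54)] = 83.9 V.

83.9 V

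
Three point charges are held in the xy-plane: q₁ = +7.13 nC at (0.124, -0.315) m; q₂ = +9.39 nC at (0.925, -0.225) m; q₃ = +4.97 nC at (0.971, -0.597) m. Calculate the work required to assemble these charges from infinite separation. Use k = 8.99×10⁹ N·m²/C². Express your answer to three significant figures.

2.22×10⁻⁶ J

The work to assemble the configuration equals its total potential energy, U = Σ kqᵢqⱼ/rᵢⱼ over all pairs.
Pair separations: r₁₂ = 0.806 m, r₁₃ = 0.893 m, r₂₃ = 0.375 m.
U = (7.47×10⁻⁷) + (3.57×10⁻⁷) + (1.12×10⁻⁶) = 2.22×10⁻⁶ J.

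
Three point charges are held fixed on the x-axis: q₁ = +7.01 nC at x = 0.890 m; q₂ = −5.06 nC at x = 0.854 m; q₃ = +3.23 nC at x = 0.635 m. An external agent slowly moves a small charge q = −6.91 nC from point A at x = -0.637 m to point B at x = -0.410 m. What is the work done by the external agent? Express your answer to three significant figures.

For quasistatic motion the external work equals the change in potential energy: W_ext = qΔV = q(V_B − V_A).
At A: distances to the source charges are 1.53 m, 1.49 m, 1.27 m; V_A = Σ kqᵢ/rᵢ = 33.6 V.
At B: distances to the source charges are 1.30 m, 1.26 m, 1.04 m; V_B = Σ kqᵢ/rᵢ = 40.3 V.
ΔV = V_B − V_A = 6.69 V.
W_ext = qΔV = (-6.91×10⁻⁹ C)(6.69 V) = -4.62×10⁻⁸ J.

-4.62×10⁻⁸ J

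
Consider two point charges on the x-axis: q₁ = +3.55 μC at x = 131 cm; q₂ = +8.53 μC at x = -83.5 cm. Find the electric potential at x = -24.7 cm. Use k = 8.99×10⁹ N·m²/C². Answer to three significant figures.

Electric potential is a scalar, so the contributions from each charge add algebraically: V = Σ kqᵢ/rᵢ.
Distances from the field point to each charge: r₁ = 1.56 m, r₂ = 0.588 m.
V = k[(3.55×10⁻⁶)/(1.56) + (8.53×10⁻⁶)/(0.588)] = 1.51×10⁵ V.

1.51×10⁵ V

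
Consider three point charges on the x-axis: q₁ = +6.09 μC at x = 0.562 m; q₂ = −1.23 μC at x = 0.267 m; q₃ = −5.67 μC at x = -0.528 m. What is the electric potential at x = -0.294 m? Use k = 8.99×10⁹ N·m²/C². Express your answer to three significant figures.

Electric potential is a scalar, so the contributions from each charge add algebraically: V = Σ kqᵢ/rᵢ.
Distances from the field point to each charge: r₁ = 0.856 m, r₂ = 0.561 m, r₃ = 0.234 m.
V = k[(6.09×10⁻⁶)/(0.856) + (-1.23×10⁻⁶)/(0.561) + (-5.67×10⁻⁶)/(0.234)] = -1.74×10⁵ V.

-1.74×10⁵ V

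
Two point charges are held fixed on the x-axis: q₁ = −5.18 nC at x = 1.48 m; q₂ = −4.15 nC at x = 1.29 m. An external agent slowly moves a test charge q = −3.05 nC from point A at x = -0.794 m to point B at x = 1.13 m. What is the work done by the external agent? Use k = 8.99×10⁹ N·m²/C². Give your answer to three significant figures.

For quasistatic motion the external work equals the change in potential energy: W_ext = qΔV = q(V_B − V_A).
At A: distances to the source charges are 2.27 m, 2.08 m; V_A = Σ kqᵢ/rᵢ = -38.4 V.
At B: distances to the source charges are 0.350 m, 0.160 m; V_B = Σ kqᵢ/rᵢ = -366 V.
ΔV = V_B − V_A = -328 V.
W_ext = qΔV = (-3.05×10⁻⁹ C)(-328 V) = 1.00×10⁻⁶ J.

1.00×10⁻⁶ J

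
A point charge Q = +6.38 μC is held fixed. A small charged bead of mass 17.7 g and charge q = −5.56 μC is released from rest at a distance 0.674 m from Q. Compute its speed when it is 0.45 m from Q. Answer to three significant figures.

Only the electrostatic force acts, so mechanical energy is conserved: ½mv² = U₁ − U₂ = kQq(1/r₁ − 1/r₂).
U₁ − U₂ = (8.99×10⁹ N·m²/C²)(6.38×10⁻⁶ C)(-5.56×10⁻⁶ C)(1/0.674 − 1/0.450) = 0.236 J.
v = √(2·0.236/0.0177) = 5.16 m/s.

5.16 m/s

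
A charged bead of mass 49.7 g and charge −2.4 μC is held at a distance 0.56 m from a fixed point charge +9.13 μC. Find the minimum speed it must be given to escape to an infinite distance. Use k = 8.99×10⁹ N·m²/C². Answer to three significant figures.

3.76 m/s

To just escape, total mechanical energy must reach zero at infinity: ½mv²_min + U = 0, so ½mv²_min = −U = |kQq|/r.
|U| = |kQq|/r = (8.99×10⁹ N·m²/C²)(9.13×10⁻⁶)(2.40×10⁻⁶)/(0.560) = 0.352 J.
v_min = √(2|U|/m) = √(2·0.352/0.0497) = 3.76 m/s.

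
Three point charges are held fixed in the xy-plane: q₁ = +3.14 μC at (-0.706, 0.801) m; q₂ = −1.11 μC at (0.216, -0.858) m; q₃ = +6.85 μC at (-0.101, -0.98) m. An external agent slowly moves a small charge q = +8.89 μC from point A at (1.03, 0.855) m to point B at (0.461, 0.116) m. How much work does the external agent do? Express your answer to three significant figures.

0.190 J

For quasistatic motion the external work equals the change in potential energy: W_ext = qΔV = q(V_B − V_A).
At A: distances to the source charges are 1.74 m, 1.90 m, 2.16 m; V_A = Σ kqᵢ/rᵢ = 3.96×10⁴ V.
At B: distances to the source charges are 1.35 m, 1.00 m, 1.23 m; V_B = Σ kqᵢ/rᵢ = 6.09×10⁴ V.
ΔV = V_B − V_A = 2.14×10⁴ V.
W_ext = qΔV = (8.89×10⁻⁶ C)(2.14×10⁴ V) = 0.190 J.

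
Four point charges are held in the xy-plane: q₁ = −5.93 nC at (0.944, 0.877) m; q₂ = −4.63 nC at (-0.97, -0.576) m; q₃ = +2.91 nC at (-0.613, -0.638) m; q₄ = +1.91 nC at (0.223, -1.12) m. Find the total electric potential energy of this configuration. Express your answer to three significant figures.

-3.60×10⁻⁷ J

The assembly work is the sum of pairwise potential energies, U = Σ_{i<j} kqᵢqⱼ/rᵢⱼ.
Pair separations: r₁₂ = 2.40 m, r₁₃ = 2.17 m, r₁₄ = 2.12 m, r₂₃ = 0.362 m, r₂₄ = 1.31 m, r₃₄ = 0.965 m.
Summing all 6 pair terms gives U = -3.60×10⁻⁷ J.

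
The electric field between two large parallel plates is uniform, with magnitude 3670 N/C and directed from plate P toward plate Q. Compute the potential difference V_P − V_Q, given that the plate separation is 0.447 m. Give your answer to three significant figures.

In a uniform field, potential decreases in the direction of E: ΔV = −E·d for a displacement d parallel to E.
Going from Q to P is a displacement of 0.447 m opposite to the field, so V_P − V_Q = +Ed = 1640 V.

1640 V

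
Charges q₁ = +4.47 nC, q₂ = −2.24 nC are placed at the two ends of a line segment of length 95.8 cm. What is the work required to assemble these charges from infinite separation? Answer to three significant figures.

The assembly work is the sum of pairwise potential energies, U = Σ_{i<j} kqᵢqⱼ/rᵢⱼ.
The separation is r = 0.958 m.
U = (-9.40×10⁻⁸) = -9.40×10⁻⁸ J.

-9.40×10⁻⁸ J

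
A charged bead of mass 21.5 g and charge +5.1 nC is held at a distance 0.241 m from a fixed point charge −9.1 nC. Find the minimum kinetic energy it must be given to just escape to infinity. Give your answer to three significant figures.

1.73×10⁻⁶ J

To just escape, total mechanical energy must reach zero at infinity: ½mv²_min + U = 0, so ½mv²_min = −U = |kQq|/r.
|U| = |kQq|/r = (8.99×10⁹ N·m²/C²)(9.10×10⁻⁹)(5.10×10⁻⁹)/(0.241) = 1.73×10⁻⁶ J.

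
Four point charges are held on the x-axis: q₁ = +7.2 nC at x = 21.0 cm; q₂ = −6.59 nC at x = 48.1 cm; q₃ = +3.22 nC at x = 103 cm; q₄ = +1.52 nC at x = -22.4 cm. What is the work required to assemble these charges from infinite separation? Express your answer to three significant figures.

The assembly work is the sum of pairwise potential energies, U = Σ_{i<j} kqᵢqⱼ/rᵢⱼ.
Pair separations: r₁₂ = 0.271 m, r₁₃ = 0.820 m, r₁₄ = 0.434 m, r₂₃ = 0.549 m, r₂₄ = 0.705 m, r₃₄ = 1.25 m.
Summing all 6 pair terms gives U = -1.53×10⁻⁶ J.

-1.53×10⁻⁶ J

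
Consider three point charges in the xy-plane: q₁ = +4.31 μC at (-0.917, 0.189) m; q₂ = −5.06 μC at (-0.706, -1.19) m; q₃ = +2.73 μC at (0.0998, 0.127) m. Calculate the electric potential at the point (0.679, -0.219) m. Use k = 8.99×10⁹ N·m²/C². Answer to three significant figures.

3.30×10⁴ V

The total potential is the scalar sum of each charge's contribution, V = Σ kqᵢ/rᵢ.
Distances from the field point to each charge: r₁ = 1.65 m, r₂ = 1.69 m, r₃ = 0.675 m.
V = k[(4.31×10⁻⁶)/(1.65) + (-5.06×10⁻⁶)/(1.69) + (2.73×10⁻⁶)/(0.675)] = 3.30×10⁴ V.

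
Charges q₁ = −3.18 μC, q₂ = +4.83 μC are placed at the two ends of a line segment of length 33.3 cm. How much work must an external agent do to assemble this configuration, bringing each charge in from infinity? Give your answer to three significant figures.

-0.415 J

The assembly work is the sum of pairwise potential energies, U = Σ_{i<j} kqᵢqⱼ/rᵢⱼ.
The separation is r = 0.333 m.
U = (-0.415) = -0.415 J.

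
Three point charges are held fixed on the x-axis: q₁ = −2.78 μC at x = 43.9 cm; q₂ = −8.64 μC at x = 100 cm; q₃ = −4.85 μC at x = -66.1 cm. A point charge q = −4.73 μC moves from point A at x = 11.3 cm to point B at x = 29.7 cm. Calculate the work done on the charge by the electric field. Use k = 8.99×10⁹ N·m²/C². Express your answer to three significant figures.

The work done by the electric force is W_field = −ΔU = −q(V_B − V_A) = q(V_A − V_B).
At A: distances to the source charges are 0.326 m, 0.887 m, 0.774 m; V_A = Σ kqᵢ/rᵢ = -2.21×10⁵ V.
At B: distances to the source charges are 0.142 m, 0.703 m, 0.958 m; V_B = Σ kqᵢ/rᵢ = -3.32×10⁵ V.
ΔV = V_B − V_A = -1.11×10⁵ V.
W_field = −qΔV = −(-4.73×10⁻⁶ C)(-1.11×10⁵ V) = -0.527 J.

-0.527 J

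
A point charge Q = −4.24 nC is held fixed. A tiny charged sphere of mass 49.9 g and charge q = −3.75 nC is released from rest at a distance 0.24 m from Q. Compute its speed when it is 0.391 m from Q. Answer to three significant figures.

Only the electrostatic force acts, so mechanical energy is conserved: ½mv² = U₁ − U₂ = kQq(1/r₁ − 1/r₂).
U₁ − U₂ = (8.99×10⁹ N·m²/C²)(-4.24×10⁻⁹ C)(-3.75×10⁻⁹ C)(1/0.240 − 1/0.391) = 2.30×10⁻⁷ J.
v = √(2·2.30×10⁻⁷/0.0499) = 3.04×10⁻³ m/s.

3.04×10⁻³ m/s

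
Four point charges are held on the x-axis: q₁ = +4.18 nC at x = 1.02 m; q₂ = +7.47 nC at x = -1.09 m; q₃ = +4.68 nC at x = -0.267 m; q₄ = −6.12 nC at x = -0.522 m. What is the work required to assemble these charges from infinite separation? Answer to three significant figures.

The work to assemble the configuration equals its total potential energy, U = Σ kqᵢqⱼ/rᵢⱼ over all pairs.
Pair separations: r₁₂ = 2.11 m, r₁₃ = 1.29 m, r₁₄ = 1.54 m, r₂₃ = 0.823 m, r₂₄ = 0.568 m, r₃₄ = 0.255 m.
Summing all 6 pair terms gives U = -1.23×10⁻⁶ J.

-1.23×10⁻⁶ J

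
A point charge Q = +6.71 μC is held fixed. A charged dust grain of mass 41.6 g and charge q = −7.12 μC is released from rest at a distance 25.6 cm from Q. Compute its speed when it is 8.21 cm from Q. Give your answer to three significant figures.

13.1 m/s

Only the electrostatic force acts, so mechanical energy is conserved: ½mv² = U₁ − U₂ = kQq(1/r₁ − 1/r₂).
U₁ − U₂ = (8.99×10⁹ N·m²/C²)(6.71×10⁻⁶ C)(-7.12×10⁻⁶ C)(1/0.256 − 1/0.0821) = 3.55 J.
v = √(2·3.55/0.0416) = 13.1 m/s.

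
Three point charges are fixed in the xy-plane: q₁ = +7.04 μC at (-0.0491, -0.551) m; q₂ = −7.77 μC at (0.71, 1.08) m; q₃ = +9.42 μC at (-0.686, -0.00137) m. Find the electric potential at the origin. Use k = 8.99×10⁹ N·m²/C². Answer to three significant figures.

1.84×10⁵ V

Electric potential is a scalar, so the contributions from each charge add algebraically: V = Σ kqᵢ/rᵢ.
Distances from the field point to each charge: r₁ = 0.553 m, r₂ = 1.29 m, r₃ = 0.686 m.
V = k[(7.04×10⁻⁶)/(0.553) + (-7.77×10⁻⁶)/(1.29) + (9.42×10⁻⁶)/(0.686)] = 1.84×10⁵ V.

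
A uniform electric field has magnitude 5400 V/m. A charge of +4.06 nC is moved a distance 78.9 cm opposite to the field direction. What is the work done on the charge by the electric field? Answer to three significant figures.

The potential change for a displacement 78.9 cm opposite to the field direction is ΔV = +Ed = 4260 V.
W_field = −qΔV = -1.73×10⁻⁵ J.

-1.73×10⁻⁵ J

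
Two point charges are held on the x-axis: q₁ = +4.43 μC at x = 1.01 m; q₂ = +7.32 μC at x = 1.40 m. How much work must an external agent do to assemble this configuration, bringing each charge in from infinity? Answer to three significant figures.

The work to assemble the configuration equals its total potential energy, U = Σ kqᵢqⱼ/rᵢⱼ over all pairs.
Pair separations: r₁₂ = 0.390 m.
U = (0.747) = 0.747 J.

0.747 J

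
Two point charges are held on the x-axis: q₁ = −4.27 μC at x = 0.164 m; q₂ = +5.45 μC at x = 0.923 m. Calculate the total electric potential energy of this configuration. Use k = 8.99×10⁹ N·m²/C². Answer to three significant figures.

The assembly work is the sum of pairwise potential energies, U = Σ_{i<j} kqᵢqⱼ/rᵢⱼ.
Pair separations: r₁₂ = 0.759 m.
U = (-0.276) = -0.276 J.

-0.276 J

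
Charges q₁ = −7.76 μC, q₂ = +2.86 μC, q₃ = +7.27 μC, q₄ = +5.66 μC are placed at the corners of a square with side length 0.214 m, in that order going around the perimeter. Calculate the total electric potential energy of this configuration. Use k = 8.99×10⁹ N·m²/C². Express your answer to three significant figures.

-1.37 J

The assembly work is the sum of pairwise potential energies, U = Σ_{i<j} kqᵢqⱼ/rᵢⱼ.
The four side pairs have separation 0.214 m and the two diagonal pairs 0.303 m.
Summing all 6 pair terms gives U = -1.37 J.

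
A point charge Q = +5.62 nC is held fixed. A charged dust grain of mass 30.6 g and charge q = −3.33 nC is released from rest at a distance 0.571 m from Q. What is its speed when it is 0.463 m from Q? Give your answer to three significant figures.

2.12×10⁻³ m/s

Only the electrostatic force acts, so mechanical energy is conserved: ½mv² = U₁ − U₂ = kQq(1/r₁ − 1/r₂).
U₁ − U₂ = (8.99×10⁹ N·m²/C²)(5.62×10⁻⁹ C)(-3.33×10⁻⁹ C)(1/0.571 − 1/0.463) = 6.87×10⁻⁸ J.
v = √(2·6.87×10⁻⁸/0.0306) = 2.12×10⁻³ m/s.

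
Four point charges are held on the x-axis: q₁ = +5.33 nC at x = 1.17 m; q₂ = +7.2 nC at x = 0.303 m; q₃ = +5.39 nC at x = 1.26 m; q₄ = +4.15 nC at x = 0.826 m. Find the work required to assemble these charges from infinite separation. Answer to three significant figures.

5.19×10⁻⁶ J

The assembly work is the sum of pairwise potential energies, U = Σ_{i<j} kqᵢqⱼ/rᵢⱼ.
Pair separations: r₁₂ = 0.867 m, r₁₃ = 0.0900 m, r₁₄ = 0.344 m, r₂₃ = 0.957 m, r₂₄ = 0.523 m, r₃₄ = 0.434 m.
Summing all 6 pair terms gives U = 5.19×10⁻⁶ J.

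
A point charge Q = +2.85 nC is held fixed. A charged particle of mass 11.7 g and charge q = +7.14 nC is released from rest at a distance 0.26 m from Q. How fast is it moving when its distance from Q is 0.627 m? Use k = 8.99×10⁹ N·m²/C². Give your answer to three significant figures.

Only the electrostatic force acts, so mechanical energy is conserved: ½mv² = U₁ − U₂ = kQq(1/r₁ − 1/r₂).
U₁ − U₂ = (8.99×10⁹ N·m²/C²)(2.85×10⁻⁹ C)(7.14×10⁻⁹ C)(1/0.260 − 1/0.627) = 4.12×10⁻⁷ J.
v = √(2·4.12×10⁻⁷/0.0117) = 8.39×10⁻³ m/s.

8.39×10⁻³ m/s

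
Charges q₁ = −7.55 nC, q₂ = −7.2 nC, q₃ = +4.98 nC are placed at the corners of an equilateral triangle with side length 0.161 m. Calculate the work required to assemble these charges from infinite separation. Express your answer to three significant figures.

-1.07×10⁻⁶ J

The work to assemble the configuration equals its total potential energy, U = Σ kqᵢqⱼ/rᵢⱼ over all pairs.
All three pair separations equal the side length, 0.161 m.
U = (3.04×10⁻⁶) + (-2.10×10⁻⁶) + (-2.00×10⁻⁶) = -1.07×10⁻⁶ J.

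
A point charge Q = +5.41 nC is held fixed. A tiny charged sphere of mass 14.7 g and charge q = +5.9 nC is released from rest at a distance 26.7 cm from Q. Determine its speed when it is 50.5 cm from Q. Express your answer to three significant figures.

Only the electrostatic force acts, so mechanical energy is conserved: ½mv² = U₁ − U₂ = kQq(1/r₁ − 1/r₂).
U₁ − U₂ = (8.99×10⁹ N·m²/C²)(5.41×10⁻⁹ C)(5.90×10⁻⁹ C)(1/0.267 − 1/0.505) = 5.07×10⁻⁷ J.
v = √(2·5.07×10⁻⁷/0.0147) = 8.30×10⁻³ m/s.

8.30×10⁻³ m/s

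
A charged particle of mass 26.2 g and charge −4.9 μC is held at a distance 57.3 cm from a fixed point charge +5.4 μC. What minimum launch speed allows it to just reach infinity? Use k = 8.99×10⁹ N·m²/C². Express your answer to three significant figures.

5.63 m/s

To just escape, total mechanical energy must reach zero at infinity: ½mv²_min + U = 0, so ½mv²_min = −U = |kQq|/r.
|U| = |kQq|/r = (8.99×10⁹ N·m²/C²)(5.40×10⁻⁶)(4.90×10⁻⁶)/(0.573) = 0.415 J.
v_min = √(2|U|/m) = √(2·0.415/0.0262) = 5.63 m/s.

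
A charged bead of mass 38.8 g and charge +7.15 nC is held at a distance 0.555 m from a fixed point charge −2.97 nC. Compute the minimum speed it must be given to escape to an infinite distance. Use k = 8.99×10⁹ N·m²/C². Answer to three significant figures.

To just escape, total mechanical energy must reach zero at infinity: ½mv²_min + U = 0, so ½mv²_min = −U = |kQq|/r.
|U| = |kQq|/r = (8.99×10⁹ N·m²/C²)(2.97×10⁻⁹)(7.15×10⁻⁹)/(0.555) = 3.44×10⁻⁷ J.
v_min = √(2|U|/m) = √(2·3.44×10⁻⁷/0.0388) = 4.21×10⁻³ m/s.

4.21×10⁻³ m/s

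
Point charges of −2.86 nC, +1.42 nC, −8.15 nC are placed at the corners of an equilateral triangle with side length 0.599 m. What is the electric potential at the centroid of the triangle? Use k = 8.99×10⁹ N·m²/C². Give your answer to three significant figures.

The total potential is the scalar sum of each charge's contribution, V = Σ kqᵢ/rᵢ.
The distance from each vertex to the centroid is a/√3 = 0.346 m.
V = k[(-2.86×10⁻⁹)/(0.346) + (1.42×10⁻⁹)/(0.346) + (-8.15×10⁻⁹)/(0.346)] = -249 V.

-249 V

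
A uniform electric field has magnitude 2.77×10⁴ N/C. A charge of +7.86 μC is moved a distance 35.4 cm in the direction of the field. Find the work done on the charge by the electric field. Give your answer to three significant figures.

0.0771 J

The potential change for a displacement 35.4 cm in the direction of the field is ΔV = −Ed = -9810 V.
W_field = −qΔV = 0.0771 J.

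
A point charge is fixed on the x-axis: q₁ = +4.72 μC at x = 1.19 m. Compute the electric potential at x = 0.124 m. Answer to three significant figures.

3.98×10⁴ V

Electric potential is a scalar, so the contributions from each charge add algebraically: V = Σ kqᵢ/rᵢ.
V = k[(4.72×10⁻⁶)/(1.07)] = 3.98×10⁴ V.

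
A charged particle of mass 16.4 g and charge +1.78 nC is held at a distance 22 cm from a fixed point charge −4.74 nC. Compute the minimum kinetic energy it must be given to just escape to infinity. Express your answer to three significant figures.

To just escape, total mechanical energy must reach zero at infinity: ½mv²_min + U = 0, so ½mv²_min = −U = |kQq|/r.
|U| = |kQq|/r = (8.99×10⁹ N·m²/C²)(4.74×10⁻⁹)(1.78×10⁻⁹)/(0.220) = 3.45×10⁻⁷ J.

3.45×10⁻⁷ J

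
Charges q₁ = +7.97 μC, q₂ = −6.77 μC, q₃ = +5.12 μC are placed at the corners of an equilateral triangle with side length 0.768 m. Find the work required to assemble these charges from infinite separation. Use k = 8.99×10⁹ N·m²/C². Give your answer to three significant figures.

The work to assemble the configuration equals its total potential energy, U = Σ kqᵢqⱼ/rᵢⱼ over all pairs.
All three pair separations equal the side length, 0.768 m.
U = (-0.632) + (0.478) + (-0.406) = -0.560 J.

-0.560 J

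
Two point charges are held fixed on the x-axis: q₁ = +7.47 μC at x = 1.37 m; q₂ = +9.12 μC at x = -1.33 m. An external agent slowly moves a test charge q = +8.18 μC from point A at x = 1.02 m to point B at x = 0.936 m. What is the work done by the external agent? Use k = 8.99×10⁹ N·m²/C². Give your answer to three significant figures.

-0.293 J

For quasistatic motion the external work equals the change in potential energy: W_ext = qΔV = q(V_B − V_A).
At A: distances to the source charges are 0.350 m, 2.35 m; V_A = Σ kqᵢ/rᵢ = 2.27×10⁵ V.
At B: distances to the source charges are 0.434 m, 2.27 m; V_B = Σ kqᵢ/rᵢ = 1.91×10⁵ V.
ΔV = V_B − V_A = -3.58×10⁴ V.
W_ext = qΔV = (8.18×10⁻⁶ C)(-3.58×10⁴ V) = -0.293 J.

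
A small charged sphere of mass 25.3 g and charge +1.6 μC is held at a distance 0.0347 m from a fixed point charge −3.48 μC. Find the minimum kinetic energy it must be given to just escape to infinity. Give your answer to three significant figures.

To just escape, total mechanical energy must reach zero at infinity: ½mv²_min + U = 0, so ½mv²_min = −U = |kQq|/r.
|U| = |kQq|/r = (8.99×10⁹ N·m²/C²)(3.48×10⁻⁶)(1.60×10⁻⁶)/(0.0347) = 1.44 J.

1.44 J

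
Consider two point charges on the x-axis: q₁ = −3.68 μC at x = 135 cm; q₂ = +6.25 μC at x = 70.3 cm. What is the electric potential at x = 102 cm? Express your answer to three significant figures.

7.70×10⁴ V

The total potential is the scalar sum of each charge's contribution, V = Σ kqᵢ/rᵢ.
Distances from the field point to each charge: r₁ = 0.330 m, r₂ = 0.317 m.
V = k[(-3.68×10⁻⁶)/(0.330) + (6.25×10⁻⁶)/(0.317)] = 7.70×10⁴ V.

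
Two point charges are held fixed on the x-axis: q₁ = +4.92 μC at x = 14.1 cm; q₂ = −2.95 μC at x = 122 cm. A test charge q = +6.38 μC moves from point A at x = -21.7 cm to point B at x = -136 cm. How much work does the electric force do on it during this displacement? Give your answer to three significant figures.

The work done by the electric force is W_field = −ΔU = −q(V_B − V_A) = q(V_A − V_B).
At A: distances to the source charges are 0.358 m, 1.44 m; V_A = Σ kqᵢ/rᵢ = 1.05×10⁵ V.
At B: distances to the source charges are 1.50 m, 2.58 m; V_B = Σ kqᵢ/rᵢ = 1.92×10⁴ V.
ΔV = V_B − V_A = -8.59×10⁴ V.
W_field = −qΔV = −(6.38×10⁻⁶ C)(-8.59×10⁴ V) = 0.548 J.

0.548 J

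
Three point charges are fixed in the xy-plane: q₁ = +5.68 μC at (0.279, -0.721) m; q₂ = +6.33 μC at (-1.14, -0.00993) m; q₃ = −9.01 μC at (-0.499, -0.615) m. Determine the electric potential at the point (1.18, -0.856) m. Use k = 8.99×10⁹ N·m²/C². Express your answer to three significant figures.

Electric potential is a scalar, so the contributions from each charge add algebraically: V = Σ kqᵢ/rᵢ.
Distances from the field point to each charge: r₁ = 0.911 m, r₂ = 2.47 m, r₃ = 1.70 m.
V = k[(5.68×10⁻⁶)/(0.911) + (6.33×10⁻⁶)/(2.47) + (-9.01×10⁻⁶)/(1.70)] = 3.13×10⁴ V.

3.13×10⁴ V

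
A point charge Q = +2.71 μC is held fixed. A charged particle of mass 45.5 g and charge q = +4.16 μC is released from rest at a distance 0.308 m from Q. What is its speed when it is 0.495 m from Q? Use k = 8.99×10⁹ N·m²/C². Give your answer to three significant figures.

2.34 m/s

Only the electrostatic force acts, so mechanical energy is conserved: ½mv² = U₁ − U₂ = kQq(1/r₁ − 1/r₂).
U₁ − U₂ = (8.99×10⁹ N·m²/C²)(2.71×10⁻⁶ C)(4.16×10⁻⁶ C)(1/0.308 − 1/0.495) = 0.124 J.
v = √(2·0.124/0.0455) = 2.34 m/s.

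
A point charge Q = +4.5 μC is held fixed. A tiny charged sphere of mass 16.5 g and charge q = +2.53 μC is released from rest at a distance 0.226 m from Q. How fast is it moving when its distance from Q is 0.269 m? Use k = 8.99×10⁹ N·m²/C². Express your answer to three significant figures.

2.96 m/s

Only the electrostatic force acts, so mechanical energy is conserved: ½mv² = U₁ − U₂ = kQq(1/r₁ − 1/r₂).
U₁ − U₂ = (8.99×10⁹ N·m²/C²)(4.50×10⁻⁶ C)(2.53×10⁻⁶ C)(1/0.226 − 1/0.269) = 0.0724 J.
v = √(2·0.0724/0.0165) = 2.96 m/s.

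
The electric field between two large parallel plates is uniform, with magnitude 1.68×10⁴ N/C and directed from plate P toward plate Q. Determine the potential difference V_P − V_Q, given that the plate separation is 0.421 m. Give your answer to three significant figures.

7070 V

In a uniform field, potential decreases in the direction of E: ΔV = −E·d for a displacement d parallel to E.
Going from Q to P is a displacement of 0.421 m opposite to the field, so V_P − V_Q = +Ed = 7070 V.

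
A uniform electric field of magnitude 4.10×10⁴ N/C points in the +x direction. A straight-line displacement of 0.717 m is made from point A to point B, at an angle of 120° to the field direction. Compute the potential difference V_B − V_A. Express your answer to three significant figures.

1.47×10⁴ V

Only the component of displacement along E changes the potential: ΔV = −E·d·cosθ.
ΔV = −(4.10×10⁴ V/m)(0.717 m)cos120° = 1.47×10⁴ V.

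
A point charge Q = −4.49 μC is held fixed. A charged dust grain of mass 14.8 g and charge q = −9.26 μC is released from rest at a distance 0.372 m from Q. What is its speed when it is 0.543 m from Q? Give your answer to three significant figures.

Only the electrostatic force acts, so mechanical energy is conserved: ½mv² = U₁ − U₂ = kQq(1/r₁ − 1/r₂).
U₁ − U₂ = (8.99×10⁹ N·m²/C²)(-4.49×10⁻⁶ C)(-9.26×10⁻⁶ C)(1/0.372 − 1/0.543) = 0.316 J.
v = √(2·0.316/0.0148) = 6.54 m/s.

6.54 m/s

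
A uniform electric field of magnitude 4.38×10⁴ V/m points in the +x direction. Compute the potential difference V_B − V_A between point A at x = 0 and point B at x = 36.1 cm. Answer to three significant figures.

-1.58×10⁴ V

In a uniform field, potential decreases in the direction of E: V_B − V_A = −E·Δx.
V_B − V_A = −(4.38×10⁴ V/m)(0.361 m) = -1.58×10⁴ V.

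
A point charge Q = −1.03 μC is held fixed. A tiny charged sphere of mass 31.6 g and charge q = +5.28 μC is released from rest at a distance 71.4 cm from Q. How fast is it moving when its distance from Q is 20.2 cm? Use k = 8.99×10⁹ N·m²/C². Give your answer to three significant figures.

Only the electrostatic force acts, so mechanical energy is conserved: ½mv² = U₁ − U₂ = kQq(1/r₁ − 1/r₂).
U₁ − U₂ = (8.99×10⁹ N·m²/C²)(-1.03×10⁻⁶ C)(5.28×10⁻⁶ C)(1/0.714 − 1/0.202) = 0.174 J.
v = √(2·0.174/0.0316) = 3.31 m/s.

3.31 m/s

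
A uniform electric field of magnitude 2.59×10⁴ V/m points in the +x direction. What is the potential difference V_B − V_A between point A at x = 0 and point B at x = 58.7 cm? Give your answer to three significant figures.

In a uniform field, potential decreases in the direction of E: V_B − V_A = −E·Δx.
V_B − V_A = −(2.59×10⁴ V/m)(0.587 m) = -1.52×10⁴ V.

-1.52×10⁴ V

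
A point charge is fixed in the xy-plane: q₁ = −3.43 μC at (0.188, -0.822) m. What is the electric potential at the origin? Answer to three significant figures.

-3.66×10⁴ V

The total potential is the scalar sum of each charge's contribution, V = Σ kqᵢ/rᵢ.
Distances from the field point to each charge: r₁ = 0.843 m.
V = k[(-3.43×10⁻⁶)/(0.843)] = -3.66×10⁴ V.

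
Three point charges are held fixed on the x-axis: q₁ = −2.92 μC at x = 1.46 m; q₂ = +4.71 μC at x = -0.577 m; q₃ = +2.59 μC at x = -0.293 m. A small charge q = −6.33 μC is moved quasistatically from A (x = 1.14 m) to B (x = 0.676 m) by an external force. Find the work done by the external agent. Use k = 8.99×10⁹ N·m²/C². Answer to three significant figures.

For quasistatic motion the external work equals the change in potential energy: W_ext = qΔV = q(V_B − V_A).
At A: distances to the source charges are 0.320 m, 1.72 m, 1.43 m; V_A = Σ kqᵢ/rᵢ = -4.11×10⁴ V.
At B: distances to the source charges are 0.784 m, 1.25 m, 0.969 m; V_B = Σ kqᵢ/rᵢ = 2.43×10⁴ V.
ΔV = V_B − V_A = 6.55×10⁴ V.
W_ext = qΔV = (-6.33×10⁻⁶ C)(6.55×10⁴ V) = -0.414 J.

-0.414 J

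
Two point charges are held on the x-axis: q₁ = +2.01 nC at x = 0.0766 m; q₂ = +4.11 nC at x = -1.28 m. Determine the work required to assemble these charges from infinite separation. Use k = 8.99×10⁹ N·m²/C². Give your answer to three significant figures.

5.47×10⁻⁸ J

The assembly work is the sum of pairwise potential energies, U = Σ_{i<j} kqᵢqⱼ/rᵢⱼ.
Pair separations: r₁₂ = 1.36 m.
U = (5.47×10⁻⁸) = 5.47×10⁻⁸ J.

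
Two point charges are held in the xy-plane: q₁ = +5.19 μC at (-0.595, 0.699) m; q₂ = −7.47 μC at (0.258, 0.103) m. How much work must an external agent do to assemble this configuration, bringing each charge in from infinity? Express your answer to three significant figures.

The assembly work is the sum of pairwise potential energies, U = Σ_{i<j} kqᵢqⱼ/rᵢⱼ.
Pair separations: r₁₂ = 1.04 m.
U = (-0.335) = -0.335 J.

-0.335 J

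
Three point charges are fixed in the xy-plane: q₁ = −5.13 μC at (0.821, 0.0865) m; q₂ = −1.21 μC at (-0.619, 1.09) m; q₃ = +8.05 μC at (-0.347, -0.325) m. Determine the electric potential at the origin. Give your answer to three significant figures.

8.77×10⁴ V

The total potential is the scalar sum of each charge's contribution, V = Σ kqᵢ/rᵢ.
Distances from the field point to each charge: r₁ = 0.826 m, r₂ = 1.25 m, r₃ = 0.475 m.
V = k[(-5.13×10⁻⁶)/(0.826) + (-1.21×10⁻⁶)/(1.25) + (8.05×10⁻⁶)/(0.475)] = 8.77×10⁴ V.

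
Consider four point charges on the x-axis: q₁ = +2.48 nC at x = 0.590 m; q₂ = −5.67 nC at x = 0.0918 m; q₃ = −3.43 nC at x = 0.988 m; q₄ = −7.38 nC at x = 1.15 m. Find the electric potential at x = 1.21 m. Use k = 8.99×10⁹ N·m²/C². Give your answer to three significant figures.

Electric potential is a scalar, so the contributions from each charge add algebraically: V = Σ kqᵢ/rᵢ.
Distances from the field point to each charge: r₁ = 0.620 m, r₂ = 1.12 m, r₃ = 0.222 m, r₄ = 0.0600 m.
V = k[(2.48×10⁻⁹)/(0.620) + (-5.67×10⁻⁹)/(1.12) + (-3.43×10⁻⁹)/(0.222) + (-7.38×10⁻⁹)/(0.0600)] = -1250 V.

-1250 V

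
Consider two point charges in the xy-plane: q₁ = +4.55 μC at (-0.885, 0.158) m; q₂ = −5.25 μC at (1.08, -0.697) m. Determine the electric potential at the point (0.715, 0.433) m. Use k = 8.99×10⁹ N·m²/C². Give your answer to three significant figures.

Electric potential is a scalar, so the contributions from each charge add algebraically: V = Σ kqᵢ/rᵢ.
Distances from the field point to each charge: r₁ = 1.62 m, r₂ = 1.19 m.
V = k[(4.55×10⁻⁶)/(1.62) + (-5.25×10⁻⁶)/(1.19)] = -1.45×10⁴ V.

-1.45×10⁴ V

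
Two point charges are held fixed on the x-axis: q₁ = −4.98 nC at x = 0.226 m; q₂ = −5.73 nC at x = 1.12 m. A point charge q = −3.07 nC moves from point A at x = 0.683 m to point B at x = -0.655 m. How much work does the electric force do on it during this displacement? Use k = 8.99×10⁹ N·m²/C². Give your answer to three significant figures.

The work done by the electric force is W_field = −ΔU = −q(V_B − V_A) = q(V_A − V_B).
At A: distances to the source charges are 0.457 m, 0.437 m; V_A = Σ kqᵢ/rᵢ = -216 V.
At B: distances to the source charges are 0.881 m, 1.78 m; V_B = Σ kqᵢ/rᵢ = -79.8 V.
ΔV = V_B − V_A = 136 V.
W_field = −qΔV = −(-3.07×10⁻⁹ C)(136 V) = 4.18×10⁻⁷ J.

4.18×10⁻⁷ J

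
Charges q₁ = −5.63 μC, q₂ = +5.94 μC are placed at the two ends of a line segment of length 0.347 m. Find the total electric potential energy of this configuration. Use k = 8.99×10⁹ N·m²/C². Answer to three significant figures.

The assembly work is the sum of pairwise potential energies, U = Σ_{i<j} kqᵢqⱼ/rᵢⱼ.
The separation is r = 0.347 m.
U = (-0.866) = -0.866 J.

-0.866 J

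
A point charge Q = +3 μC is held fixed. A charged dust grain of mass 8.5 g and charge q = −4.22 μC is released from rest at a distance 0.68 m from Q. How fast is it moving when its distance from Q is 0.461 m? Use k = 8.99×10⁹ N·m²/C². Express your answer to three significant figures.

4.33 m/s

Only the electrostatic force acts, so mechanical energy is conserved: ½mv² = U₁ − U₂ = kQq(1/r₁ − 1/r₂).
U₁ − U₂ = (8.99×10⁹ N·m²/C²)(3.00×10⁻⁶ C)(-4.22×10⁻⁶ C)(1/0.680 − 1/0.461) = 0.0795 J.
v = √(2·0.0795/8.50×10⁻³) = 4.33 m/s.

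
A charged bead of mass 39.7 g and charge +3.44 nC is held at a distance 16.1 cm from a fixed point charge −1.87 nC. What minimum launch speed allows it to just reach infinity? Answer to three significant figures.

To just escape, total mechanical energy must reach zero at infinity: ½mv²_min + U = 0, so ½mv²_min = −U = |kQq|/r.
|U| = |kQq|/r = (8.99×10⁹ N·m²/C²)(1.87×10⁻⁹)(3.44×10⁻⁹)/(0.161) = 3.59×10⁻⁷ J.
v_min = √(2|U|/m) = √(2·3.59×10⁻⁷/0.0397) = 4.25×10⁻³ m/s.

4.25×10⁻³ m/s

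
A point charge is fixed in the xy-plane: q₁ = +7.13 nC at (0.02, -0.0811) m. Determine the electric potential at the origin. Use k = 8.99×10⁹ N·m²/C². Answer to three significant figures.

767 V

The total potential is the scalar sum of each charge's contribution, V = Σ kqᵢ/rᵢ.
Distances from the field point to each charge: r₁ = 0.0835 m.
V = k[(7.13×10⁻⁹)/(0.0835)] = 767 V.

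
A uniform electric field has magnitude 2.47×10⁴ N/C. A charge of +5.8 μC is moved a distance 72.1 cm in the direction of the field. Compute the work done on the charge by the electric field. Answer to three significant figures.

The potential change for a displacement 72.1 cm in the direction of the field is ΔV = −Ed = -1.78×10⁴ V.
W_field = −qΔV = 0.103 J.

0.103 J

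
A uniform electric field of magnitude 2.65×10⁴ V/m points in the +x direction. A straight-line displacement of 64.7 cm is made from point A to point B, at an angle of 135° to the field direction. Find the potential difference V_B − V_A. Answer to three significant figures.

Only the component of displacement along E changes the potential: ΔV = −E·d·cosθ.
ΔV = −(2.65×10⁴ V/m)(0.647 m)cos135° = 1.21×10⁴ V.

1.21×10⁴ V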